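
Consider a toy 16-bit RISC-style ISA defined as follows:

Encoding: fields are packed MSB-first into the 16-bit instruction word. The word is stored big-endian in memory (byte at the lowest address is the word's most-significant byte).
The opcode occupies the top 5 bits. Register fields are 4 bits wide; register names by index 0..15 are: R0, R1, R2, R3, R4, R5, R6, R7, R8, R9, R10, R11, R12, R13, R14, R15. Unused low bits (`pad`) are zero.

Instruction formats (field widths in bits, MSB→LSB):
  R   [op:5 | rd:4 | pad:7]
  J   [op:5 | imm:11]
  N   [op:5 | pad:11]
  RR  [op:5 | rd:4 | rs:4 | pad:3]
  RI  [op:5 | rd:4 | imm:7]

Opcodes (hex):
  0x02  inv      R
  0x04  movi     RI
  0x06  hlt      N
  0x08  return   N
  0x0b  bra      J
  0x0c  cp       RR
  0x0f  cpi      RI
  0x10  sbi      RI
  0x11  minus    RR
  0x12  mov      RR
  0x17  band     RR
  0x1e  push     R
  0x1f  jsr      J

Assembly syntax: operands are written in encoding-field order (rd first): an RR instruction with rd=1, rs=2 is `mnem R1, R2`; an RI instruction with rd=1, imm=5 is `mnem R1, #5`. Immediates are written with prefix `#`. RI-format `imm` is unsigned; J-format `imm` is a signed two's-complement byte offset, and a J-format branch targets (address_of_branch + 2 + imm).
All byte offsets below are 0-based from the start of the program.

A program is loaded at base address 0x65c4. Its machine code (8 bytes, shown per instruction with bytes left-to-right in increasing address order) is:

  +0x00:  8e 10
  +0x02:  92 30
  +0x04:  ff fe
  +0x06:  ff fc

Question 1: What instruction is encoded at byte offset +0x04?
off 0x04: read ff fe as big → 0xfffe
  op=0xfffe>>11=0x1f ⇒ jsr (J)
  imm: (w>>0)&0x7ff=0x7fe (s11→-2) → #-2

jsr #-2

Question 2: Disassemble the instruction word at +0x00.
minus R12, R2

off 0x00: read 8e 10 as big → 0x8e10
  opcode bits[15:11]=0x11: minus/RR
  [10:7] rd=12 = R12
  [6:3] rs=2 = R2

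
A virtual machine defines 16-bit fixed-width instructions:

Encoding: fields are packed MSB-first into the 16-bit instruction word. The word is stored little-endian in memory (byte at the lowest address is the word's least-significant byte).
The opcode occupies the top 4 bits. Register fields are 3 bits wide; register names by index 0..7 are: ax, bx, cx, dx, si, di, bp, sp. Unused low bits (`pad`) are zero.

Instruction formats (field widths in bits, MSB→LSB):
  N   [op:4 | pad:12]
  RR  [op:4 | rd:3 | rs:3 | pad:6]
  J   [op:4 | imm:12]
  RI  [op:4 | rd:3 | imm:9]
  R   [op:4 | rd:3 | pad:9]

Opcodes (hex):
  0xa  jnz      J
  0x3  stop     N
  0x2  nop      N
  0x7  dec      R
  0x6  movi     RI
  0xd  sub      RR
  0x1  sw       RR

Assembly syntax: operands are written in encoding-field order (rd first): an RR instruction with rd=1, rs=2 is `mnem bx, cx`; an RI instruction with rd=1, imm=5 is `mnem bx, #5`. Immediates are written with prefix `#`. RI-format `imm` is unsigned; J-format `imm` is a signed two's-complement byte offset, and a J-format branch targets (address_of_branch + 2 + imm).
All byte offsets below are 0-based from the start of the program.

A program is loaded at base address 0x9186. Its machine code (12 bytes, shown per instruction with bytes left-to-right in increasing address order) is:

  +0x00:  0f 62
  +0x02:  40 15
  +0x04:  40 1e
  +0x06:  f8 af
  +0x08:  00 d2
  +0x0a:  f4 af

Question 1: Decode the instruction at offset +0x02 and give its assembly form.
sw cx, di

[02] 40 15 → 0x1540
  top 4b → 0x1 → sw [RR]
  rd@[11:9]=0x2 ⇒ cx
  rs@[8:6]=0x5 ⇒ di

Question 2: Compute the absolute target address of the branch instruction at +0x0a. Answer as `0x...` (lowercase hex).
[0a] f4 af → 0xaff4
  opcode bits[15:12]=0xa: jnz/J
  imm@[11:0]=0xff4 (s12→-12) ⇒ #-12
  target = base 0x9186 + off 0x0a + 2 + imm -12 = 0x9186

0x9186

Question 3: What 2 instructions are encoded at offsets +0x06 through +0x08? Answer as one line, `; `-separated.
jnz #-8; sub bx, ax

[06] f8 af → 0xaff8
  top 4b → 0xa → jnz [J]
  imm: (w>>0)&0xfff=0xff8 (s12→-8) → #-8
[08] 00 d2 → 0xd200
  top 4b → 0xd → sub [RR]
  rd: (w>>9)&0x7=0x1 → bx
  rs: (w>>6)&0x7=0x0 → ax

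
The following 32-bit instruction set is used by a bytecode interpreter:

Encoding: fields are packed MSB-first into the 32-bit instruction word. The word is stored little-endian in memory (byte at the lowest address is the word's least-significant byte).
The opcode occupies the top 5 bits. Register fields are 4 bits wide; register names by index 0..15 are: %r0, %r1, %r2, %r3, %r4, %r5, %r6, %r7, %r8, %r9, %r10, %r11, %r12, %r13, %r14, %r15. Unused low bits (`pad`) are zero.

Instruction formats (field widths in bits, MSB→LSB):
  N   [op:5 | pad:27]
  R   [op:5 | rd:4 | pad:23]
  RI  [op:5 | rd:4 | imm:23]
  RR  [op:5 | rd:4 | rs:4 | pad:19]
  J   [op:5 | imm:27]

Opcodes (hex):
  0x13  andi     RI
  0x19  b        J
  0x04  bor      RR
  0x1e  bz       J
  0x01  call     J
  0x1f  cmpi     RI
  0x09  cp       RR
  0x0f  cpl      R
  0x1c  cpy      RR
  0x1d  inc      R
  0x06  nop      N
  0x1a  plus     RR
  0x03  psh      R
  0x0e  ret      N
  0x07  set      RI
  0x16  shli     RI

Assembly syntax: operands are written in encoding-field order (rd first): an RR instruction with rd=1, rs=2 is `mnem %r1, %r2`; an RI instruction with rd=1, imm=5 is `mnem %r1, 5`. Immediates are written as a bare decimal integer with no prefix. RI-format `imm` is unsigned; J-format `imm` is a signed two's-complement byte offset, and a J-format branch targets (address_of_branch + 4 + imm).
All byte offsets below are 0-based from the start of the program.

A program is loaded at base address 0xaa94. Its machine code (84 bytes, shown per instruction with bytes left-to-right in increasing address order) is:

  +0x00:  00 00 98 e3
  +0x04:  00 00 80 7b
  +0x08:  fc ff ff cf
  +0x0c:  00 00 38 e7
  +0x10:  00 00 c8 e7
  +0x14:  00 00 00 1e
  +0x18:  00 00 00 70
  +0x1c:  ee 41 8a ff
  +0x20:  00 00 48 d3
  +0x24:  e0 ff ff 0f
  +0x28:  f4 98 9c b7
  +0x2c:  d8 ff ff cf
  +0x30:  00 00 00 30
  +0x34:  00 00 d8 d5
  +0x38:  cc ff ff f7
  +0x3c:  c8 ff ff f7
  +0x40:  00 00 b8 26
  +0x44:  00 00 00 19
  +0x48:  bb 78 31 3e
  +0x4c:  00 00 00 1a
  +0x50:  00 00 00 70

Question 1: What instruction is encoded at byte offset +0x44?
psh %r2

@+44  little-endian(00 00 00 19) = 0x19000000
  top 5b → 0x3 → psh [R]
  [26:23] rd=2 = %r2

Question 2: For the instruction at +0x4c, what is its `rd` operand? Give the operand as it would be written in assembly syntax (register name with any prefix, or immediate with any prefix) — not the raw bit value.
@+4c  little-endian(00 00 00 1a) = 0x1a000000
  opcode bits[31:27]=0x3: psh/R
  rd: (w>>23)&0xf=0x4 → %r4

%r4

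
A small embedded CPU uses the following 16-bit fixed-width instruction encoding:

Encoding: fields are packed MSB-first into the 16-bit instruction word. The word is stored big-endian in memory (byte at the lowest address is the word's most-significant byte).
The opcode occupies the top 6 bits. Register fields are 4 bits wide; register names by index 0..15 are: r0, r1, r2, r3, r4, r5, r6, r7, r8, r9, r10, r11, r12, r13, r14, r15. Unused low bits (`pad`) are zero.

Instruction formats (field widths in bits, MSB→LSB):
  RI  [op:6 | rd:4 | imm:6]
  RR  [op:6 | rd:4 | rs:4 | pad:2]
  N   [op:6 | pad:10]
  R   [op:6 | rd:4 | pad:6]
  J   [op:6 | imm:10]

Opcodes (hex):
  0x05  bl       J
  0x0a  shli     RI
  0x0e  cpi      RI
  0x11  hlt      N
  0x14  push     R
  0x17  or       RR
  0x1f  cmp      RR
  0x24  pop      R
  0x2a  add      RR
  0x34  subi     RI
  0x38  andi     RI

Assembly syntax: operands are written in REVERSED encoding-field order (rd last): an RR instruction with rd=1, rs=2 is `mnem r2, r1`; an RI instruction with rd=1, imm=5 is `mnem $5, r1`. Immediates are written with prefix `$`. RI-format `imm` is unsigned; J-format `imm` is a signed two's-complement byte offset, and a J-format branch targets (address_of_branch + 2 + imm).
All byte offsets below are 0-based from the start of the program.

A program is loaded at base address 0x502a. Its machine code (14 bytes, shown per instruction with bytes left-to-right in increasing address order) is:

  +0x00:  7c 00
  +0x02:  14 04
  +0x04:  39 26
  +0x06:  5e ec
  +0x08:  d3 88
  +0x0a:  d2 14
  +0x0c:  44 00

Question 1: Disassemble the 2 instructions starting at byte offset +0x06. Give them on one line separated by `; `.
@+06  big-endian(5e ec) = 0x5eec
  op=0x5eec>>10=0x17 ⇒ or (RR)
  rd: (w>>6)&0xf=0xb → r11
  rs: (w>>2)&0xf=0xb → r11
@+08  big-endian(d3 88) = 0xd388
  op=0xd388>>10=0x34 ⇒ subi (RI)
  rd: (w>>6)&0xf=0xe → r14
  imm: (w>>0)&0x3f=0x8 → $8

or r11, r11; subi $8, r14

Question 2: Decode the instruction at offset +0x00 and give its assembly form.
cmp r0, r0

[00] 7c 00 → 0x7c00
  opcode bits[15:10]=0x1f: cmp/RR
  rd@[9:6]=0x0 ⇒ r0
  rs@[5:2]=0x0 ⇒ r0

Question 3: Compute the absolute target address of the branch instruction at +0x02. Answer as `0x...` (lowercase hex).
0x5032

[02] 14 04 → 0x1404
  opcode bits[15:10]=0x5: bl/J
  [9:0] imm=4 = $4
  target = base 0x502a + off 0x02 + 2 + imm 4 = 0x5032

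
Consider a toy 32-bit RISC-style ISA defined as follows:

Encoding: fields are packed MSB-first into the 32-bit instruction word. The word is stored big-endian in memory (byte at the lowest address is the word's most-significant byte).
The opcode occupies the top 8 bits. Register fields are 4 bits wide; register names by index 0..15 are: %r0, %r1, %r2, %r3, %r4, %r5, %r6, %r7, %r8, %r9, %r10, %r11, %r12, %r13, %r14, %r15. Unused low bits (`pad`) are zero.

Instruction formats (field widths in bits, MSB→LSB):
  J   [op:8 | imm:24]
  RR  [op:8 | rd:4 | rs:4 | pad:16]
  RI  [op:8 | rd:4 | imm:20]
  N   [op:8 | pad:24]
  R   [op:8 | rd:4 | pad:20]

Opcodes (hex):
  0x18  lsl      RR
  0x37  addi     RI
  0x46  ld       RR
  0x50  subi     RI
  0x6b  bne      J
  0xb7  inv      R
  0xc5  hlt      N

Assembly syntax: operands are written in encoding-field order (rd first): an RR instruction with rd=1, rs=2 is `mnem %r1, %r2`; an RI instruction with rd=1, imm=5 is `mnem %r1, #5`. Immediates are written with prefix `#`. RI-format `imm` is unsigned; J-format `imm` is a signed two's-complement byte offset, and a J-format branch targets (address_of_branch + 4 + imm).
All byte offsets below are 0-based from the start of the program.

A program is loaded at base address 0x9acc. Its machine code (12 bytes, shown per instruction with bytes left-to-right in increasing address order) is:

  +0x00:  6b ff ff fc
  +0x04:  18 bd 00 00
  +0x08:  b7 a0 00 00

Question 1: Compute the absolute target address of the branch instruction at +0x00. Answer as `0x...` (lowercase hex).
off 0x00: read 6b ff ff fc as big → 0x6bfffffc
  opcode bits[31:24]=0x6b: bne/J
  imm@[23:0]=0xfffffc (s24→-4) ⇒ #-4
  target = base 0x9acc + off 0x00 + 4 + imm -4 = 0x9acc

0x9acc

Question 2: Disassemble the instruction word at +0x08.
off 0x08: read b7 a0 00 00 as big → 0xb7a00000
  op=0xb7a00000>>24=0xb7 ⇒ inv (R)
  rd: (w>>20)&0xf=0xa → %r10

inv %r10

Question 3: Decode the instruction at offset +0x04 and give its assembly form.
off 0x04: read 18 bd 00 00 as big → 0x18bd0000
  top 8b → 0x18 → lsl [RR]
  rd@[23:20]=0xb ⇒ %r11
  rs@[19:16]=0xd ⇒ %r13

lsl %r11, %r13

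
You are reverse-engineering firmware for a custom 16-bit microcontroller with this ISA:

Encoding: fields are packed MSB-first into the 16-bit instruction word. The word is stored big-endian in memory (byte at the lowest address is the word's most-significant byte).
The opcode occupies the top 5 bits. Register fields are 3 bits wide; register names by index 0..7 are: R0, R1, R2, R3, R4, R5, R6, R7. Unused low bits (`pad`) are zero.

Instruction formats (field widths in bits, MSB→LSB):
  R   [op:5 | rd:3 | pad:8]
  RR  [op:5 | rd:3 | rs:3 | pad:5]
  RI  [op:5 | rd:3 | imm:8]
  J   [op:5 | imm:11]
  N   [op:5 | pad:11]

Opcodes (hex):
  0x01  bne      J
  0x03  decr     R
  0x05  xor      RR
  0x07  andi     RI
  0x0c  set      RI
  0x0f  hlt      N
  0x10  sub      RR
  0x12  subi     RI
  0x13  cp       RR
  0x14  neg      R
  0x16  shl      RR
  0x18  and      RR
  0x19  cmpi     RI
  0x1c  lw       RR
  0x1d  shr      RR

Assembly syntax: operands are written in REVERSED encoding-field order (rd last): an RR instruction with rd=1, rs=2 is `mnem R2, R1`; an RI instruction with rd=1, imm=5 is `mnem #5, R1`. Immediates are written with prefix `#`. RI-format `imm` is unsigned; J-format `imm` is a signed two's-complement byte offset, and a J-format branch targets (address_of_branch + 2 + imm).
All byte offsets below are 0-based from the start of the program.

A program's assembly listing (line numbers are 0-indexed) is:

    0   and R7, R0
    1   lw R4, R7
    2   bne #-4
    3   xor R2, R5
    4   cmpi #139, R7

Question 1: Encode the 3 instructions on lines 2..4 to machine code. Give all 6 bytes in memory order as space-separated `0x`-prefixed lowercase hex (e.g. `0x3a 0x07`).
0x0f 0xfc 0x2d 0x40 0xcf 0x8b

2. bne fields op=0x1:5|imm=-4:11 → word 0ffch → 0f fc
3. xor fields op=0x5:5|rd=5:3|rs=2:3|pad=0:5 → word 2d40h → 2d 40
4. cmpi fields op=0x19:5|rd=7:3|imm=139:8 → word cf8bh → cf 8b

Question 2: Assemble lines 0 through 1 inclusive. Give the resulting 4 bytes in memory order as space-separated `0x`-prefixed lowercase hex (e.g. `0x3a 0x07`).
L0: and op=0x18:5|rd=0:3|rs=7:3|pad=0:5 ⇒ 0xc0e0 ⇒ big c0 e0
L1: lw op=0x1c:5|rd=7:3|rs=4:3|pad=0:5 ⇒ 0xe780 ⇒ big e7 80

0xc0 0xe0 0xe7 0x80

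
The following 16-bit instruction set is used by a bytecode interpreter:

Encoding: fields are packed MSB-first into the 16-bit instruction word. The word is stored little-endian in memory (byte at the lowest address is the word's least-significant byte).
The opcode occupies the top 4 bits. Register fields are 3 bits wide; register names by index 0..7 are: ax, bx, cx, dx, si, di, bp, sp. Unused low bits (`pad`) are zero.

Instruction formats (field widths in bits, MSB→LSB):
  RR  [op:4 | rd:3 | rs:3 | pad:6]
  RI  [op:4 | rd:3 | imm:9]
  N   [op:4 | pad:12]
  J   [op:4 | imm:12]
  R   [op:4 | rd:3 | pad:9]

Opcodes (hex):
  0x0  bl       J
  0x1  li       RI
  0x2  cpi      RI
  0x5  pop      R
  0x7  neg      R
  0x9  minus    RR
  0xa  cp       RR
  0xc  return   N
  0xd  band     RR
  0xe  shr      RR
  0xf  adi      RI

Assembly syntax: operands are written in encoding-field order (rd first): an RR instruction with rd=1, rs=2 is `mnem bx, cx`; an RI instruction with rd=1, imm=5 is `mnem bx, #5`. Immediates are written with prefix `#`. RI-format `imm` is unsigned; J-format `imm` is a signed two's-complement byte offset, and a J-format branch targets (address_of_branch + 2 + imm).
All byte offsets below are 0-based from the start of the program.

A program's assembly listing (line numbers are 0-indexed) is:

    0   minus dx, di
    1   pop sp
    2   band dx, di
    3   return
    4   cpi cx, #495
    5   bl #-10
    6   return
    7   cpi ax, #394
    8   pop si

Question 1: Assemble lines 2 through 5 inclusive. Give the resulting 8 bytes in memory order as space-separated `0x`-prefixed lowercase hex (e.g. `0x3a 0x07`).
L2: band op=0xd:4|rd=3:3|rs=5:3|pad=0:6 ⇒ 0xd740 ⇒ little 40 d7
L3: return op=0xc:4|pad=0:12 ⇒ 0xc000 ⇒ little 00 c0
L4: cpi op=0x2:4|rd=2:3|imm=495:9 ⇒ 0x25ef ⇒ little ef 25
L5: bl op=0x0:4|imm=-10:12 ⇒ 0x0ff6 ⇒ little f6 0f

0x40 0xd7 0x00 0xc0 0xef 0x25 0xf6 0x0f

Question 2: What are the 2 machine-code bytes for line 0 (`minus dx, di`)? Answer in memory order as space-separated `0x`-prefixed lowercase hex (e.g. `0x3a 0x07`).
0x40 0x97

L0: minus op=0x9:4|rd=3:3|rs=5:3|pad=0:6 ⇒ 0x9740 ⇒ little 40 97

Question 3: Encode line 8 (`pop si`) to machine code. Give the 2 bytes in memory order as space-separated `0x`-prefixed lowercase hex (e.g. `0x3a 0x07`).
line 8 (pop): pack op=0x5:4|rd=4:3|pad=0:9 = 0x5800; little→ 00 58

0x00 0x58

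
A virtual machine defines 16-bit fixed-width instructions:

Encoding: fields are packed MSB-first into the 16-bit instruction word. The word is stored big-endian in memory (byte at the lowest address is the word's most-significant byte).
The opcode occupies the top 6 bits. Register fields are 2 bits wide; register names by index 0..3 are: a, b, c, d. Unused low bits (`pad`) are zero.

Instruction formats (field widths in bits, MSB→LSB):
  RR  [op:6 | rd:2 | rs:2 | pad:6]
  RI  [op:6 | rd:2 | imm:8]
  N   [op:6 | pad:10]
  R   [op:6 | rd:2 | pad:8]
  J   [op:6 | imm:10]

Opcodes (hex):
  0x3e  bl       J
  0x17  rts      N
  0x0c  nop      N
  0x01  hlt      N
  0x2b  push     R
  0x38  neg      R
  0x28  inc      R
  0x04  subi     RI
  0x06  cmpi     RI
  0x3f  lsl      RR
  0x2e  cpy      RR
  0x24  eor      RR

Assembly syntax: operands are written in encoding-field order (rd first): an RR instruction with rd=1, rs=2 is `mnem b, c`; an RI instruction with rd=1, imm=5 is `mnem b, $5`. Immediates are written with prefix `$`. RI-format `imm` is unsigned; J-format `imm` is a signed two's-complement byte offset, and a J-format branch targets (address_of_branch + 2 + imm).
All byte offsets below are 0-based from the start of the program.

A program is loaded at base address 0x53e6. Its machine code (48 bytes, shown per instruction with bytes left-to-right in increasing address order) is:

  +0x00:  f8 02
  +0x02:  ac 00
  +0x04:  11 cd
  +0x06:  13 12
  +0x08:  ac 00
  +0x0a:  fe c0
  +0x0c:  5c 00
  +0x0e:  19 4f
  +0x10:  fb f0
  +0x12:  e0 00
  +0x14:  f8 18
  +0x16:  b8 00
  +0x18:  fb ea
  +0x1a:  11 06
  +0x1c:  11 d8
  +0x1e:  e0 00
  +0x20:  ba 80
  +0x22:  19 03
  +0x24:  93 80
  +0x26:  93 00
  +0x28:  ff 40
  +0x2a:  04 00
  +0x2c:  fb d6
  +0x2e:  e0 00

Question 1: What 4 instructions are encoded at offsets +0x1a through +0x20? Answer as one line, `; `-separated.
[1a] 11 06 → 0x1106
  top 6b → 0x4 → subi [RI]
  rd@[9:8]=0x1 ⇒ b
  imm@[7:0]=0x6 ⇒ $6
[1c] 11 d8 → 0x11d8
  top 6b → 0x4 → subi [RI]
  rd@[9:8]=0x1 ⇒ b
  imm@[7:0]=0xd8 ⇒ $216
[1e] e0 00 → 0xe000
  top 6b → 0x38 → neg [R]
  rd@[9:8]=0x0 ⇒ a
[20] ba 80 → 0xba80
  top 6b → 0x2e → cpy [RR]
  rd@[9:8]=0x2 ⇒ c
  rs@[7:6]=0x2 ⇒ c

subi b, $6; subi b, $216; neg a; cpy c, c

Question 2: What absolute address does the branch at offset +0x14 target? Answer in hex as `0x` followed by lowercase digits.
+0x14: f8 18 ⇒ word 0xf818 (big)
  op=0xf818>>10=0x3e ⇒ bl (J)
  imm: (w>>0)&0x3ff=0x18 → $24
  target = base 0x53e6 + off 0x14 + 2 + imm 24 = 0x5414

0x5414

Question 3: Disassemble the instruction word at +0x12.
neg a

[12] e0 00 → 0xe000
  opcode bits[15:10]=0x38: neg/R
  [9:8] rd=0 = a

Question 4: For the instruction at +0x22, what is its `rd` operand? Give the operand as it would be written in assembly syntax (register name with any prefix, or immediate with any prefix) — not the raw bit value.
b

+0x22: 19 03 ⇒ word 0x1903 (big)
  opcode bits[15:10]=0x6: cmpi/RI
  [9:8] rd=1 = b
  [7:0] imm=3 = $3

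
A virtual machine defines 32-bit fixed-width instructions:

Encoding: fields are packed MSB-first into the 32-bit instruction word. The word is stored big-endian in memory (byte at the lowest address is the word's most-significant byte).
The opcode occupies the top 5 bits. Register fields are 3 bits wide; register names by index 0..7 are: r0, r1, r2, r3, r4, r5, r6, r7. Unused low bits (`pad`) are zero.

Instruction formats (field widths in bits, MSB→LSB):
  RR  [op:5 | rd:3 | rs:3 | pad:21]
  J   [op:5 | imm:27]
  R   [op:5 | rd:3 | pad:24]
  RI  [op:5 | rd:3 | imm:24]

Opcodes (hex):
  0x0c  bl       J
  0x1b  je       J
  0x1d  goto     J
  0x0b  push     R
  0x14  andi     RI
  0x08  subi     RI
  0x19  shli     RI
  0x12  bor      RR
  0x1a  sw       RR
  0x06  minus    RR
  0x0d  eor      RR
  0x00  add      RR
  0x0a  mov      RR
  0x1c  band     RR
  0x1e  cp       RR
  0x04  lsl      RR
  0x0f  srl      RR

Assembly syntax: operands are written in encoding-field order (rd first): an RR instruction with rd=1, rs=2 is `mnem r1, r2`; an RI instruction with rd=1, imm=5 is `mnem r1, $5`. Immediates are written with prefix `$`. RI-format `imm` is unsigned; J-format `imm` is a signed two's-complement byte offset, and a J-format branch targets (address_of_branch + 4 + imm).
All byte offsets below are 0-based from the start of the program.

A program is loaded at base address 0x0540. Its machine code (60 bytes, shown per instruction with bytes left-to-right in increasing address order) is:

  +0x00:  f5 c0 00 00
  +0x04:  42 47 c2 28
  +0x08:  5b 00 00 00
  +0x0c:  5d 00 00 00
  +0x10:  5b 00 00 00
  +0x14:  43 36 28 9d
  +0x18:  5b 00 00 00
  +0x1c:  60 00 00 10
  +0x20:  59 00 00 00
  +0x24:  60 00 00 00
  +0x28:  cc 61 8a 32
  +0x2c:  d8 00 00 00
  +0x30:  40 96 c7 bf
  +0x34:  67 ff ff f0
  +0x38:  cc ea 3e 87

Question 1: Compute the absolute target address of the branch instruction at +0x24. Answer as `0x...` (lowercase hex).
0x0568

+0x24: 60 00 00 00 ⇒ word 0x60000000 (big)
  opcode bits[31:27]=0xc: bl/J
  [26:0] imm=0 = $0
  target = base 0x0540 + off 0x24 + 4 + imm 0 = 0x0568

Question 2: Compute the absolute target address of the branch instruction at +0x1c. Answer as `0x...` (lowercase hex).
[1c] 60 00 00 10 → 0x60000010
  opcode bits[31:27]=0xc: bl/J
  [26:0] imm=16 = $16
  target = base 0x0540 + off 0x1c + 4 + imm 16 = 0x0570

0x0570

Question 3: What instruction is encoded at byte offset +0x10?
+0x10: 5b 00 00 00 ⇒ word 0x5b000000 (big)
  top 5b → 0xb → push [R]
  [26:24] rd=3 = r3

push r3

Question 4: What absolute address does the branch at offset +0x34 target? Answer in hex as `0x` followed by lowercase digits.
0x0568

off 0x34: read 67 ff ff f0 as big → 0x67fffff0
  top 5b → 0xc → bl [J]
  imm: (w>>0)&0x7ffffff=0x7fffff0 (s27→-16) → $-16
  target = base 0x0540 + off 0x34 + 4 + imm -16 = 0x0568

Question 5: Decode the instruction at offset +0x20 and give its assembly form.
push r1

@+20  big-endian(59 00 00 00) = 0x59000000
  op=0x59000000>>27=0xb ⇒ push (R)
  rd: (w>>24)&0x7=0x1 → r1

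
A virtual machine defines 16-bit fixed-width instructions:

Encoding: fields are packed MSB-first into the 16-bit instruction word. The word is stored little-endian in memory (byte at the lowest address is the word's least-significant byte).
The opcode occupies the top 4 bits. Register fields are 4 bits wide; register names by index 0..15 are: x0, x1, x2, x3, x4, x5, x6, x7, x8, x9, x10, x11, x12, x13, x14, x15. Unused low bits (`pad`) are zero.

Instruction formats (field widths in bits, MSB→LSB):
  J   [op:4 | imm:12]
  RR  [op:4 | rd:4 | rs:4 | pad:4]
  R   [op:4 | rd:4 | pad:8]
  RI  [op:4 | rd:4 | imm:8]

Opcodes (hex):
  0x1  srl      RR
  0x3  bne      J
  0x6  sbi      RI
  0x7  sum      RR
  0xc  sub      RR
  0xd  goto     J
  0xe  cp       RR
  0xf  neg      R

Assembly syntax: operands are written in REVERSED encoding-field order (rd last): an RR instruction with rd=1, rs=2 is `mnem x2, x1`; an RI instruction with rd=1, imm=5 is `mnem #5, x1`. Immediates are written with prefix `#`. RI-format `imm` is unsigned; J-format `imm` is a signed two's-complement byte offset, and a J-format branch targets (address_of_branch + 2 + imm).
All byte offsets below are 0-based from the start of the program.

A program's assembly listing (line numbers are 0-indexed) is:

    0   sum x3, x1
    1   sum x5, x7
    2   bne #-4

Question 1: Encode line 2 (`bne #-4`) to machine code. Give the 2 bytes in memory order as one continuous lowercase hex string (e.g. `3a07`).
2. bne fields op=0x3:4|imm=-4:12 → word 3ffch → fc 3f

fc3f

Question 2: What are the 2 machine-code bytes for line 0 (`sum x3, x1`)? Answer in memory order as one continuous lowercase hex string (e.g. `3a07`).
L0: sum op=0x7:4|rd=1:4|rs=3:4|pad=0:4 ⇒ 0x7130 ⇒ little 30 71

3071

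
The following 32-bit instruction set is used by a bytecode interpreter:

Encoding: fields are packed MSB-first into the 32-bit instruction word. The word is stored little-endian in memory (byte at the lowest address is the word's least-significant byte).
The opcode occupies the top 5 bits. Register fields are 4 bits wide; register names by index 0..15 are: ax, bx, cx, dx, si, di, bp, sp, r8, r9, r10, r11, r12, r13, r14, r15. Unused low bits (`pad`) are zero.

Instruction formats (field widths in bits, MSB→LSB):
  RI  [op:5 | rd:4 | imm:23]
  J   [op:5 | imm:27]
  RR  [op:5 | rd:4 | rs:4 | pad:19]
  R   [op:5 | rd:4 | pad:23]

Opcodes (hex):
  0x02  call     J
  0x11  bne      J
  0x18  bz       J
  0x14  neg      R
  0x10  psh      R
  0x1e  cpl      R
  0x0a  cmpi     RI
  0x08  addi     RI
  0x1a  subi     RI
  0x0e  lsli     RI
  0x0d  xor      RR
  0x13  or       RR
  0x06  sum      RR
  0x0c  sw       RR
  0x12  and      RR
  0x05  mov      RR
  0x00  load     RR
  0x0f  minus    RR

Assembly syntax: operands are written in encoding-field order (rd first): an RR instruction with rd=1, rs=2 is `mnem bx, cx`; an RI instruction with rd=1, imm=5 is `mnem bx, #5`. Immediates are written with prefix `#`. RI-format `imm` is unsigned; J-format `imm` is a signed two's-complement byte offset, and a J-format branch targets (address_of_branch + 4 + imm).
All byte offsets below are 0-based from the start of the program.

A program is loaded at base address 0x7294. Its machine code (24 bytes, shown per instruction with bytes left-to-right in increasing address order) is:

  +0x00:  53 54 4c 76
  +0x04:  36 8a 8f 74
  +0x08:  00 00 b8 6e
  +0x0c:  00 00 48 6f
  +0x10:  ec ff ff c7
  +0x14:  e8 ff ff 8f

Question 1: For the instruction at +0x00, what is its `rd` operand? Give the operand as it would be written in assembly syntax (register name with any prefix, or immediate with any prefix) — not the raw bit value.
+0x00: 53 54 4c 76 ⇒ word 0x764c5453 (little)
  op=0x764c5453>>27=0xe ⇒ lsli (RI)
  rd@[26:23]=0xc ⇒ r12
  imm@[22:0]=0x4c5453 ⇒ #5002323

r12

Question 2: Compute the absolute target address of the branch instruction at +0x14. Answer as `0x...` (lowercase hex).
0x7294

+0x14: e8 ff ff 8f ⇒ word 0x8fffffe8 (little)
  op=0x8fffffe8>>27=0x11 ⇒ bne (J)
  imm@[26:0]=0x7ffffe8 (s27→-24) ⇒ #-24
  target = base 0x7294 + off 0x14 + 4 + imm -24 = 0x7294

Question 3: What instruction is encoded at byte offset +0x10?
bz #-20

[10] ec ff ff c7 → 0xc7ffffec
  op=0xc7ffffec>>27=0x18 ⇒ bz (J)
  imm: (w>>0)&0x7ffffff=0x7ffffec (s27→-20) → #-20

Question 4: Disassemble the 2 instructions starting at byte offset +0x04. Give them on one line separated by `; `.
lsli r9, #1018422; xor r13, sp

+0x04: 36 8a 8f 74 ⇒ word 0x748f8a36 (little)
  op=0x748f8a36>>27=0xe ⇒ lsli (RI)
  rd@[26:23]=0x9 ⇒ r9
  imm@[22:0]=0xf8a36 ⇒ #1018422
+0x08: 00 00 b8 6e ⇒ word 0x6eb80000 (little)
  op=0x6eb80000>>27=0xd ⇒ xor (RR)
  rd@[26:23]=0xd ⇒ r13
  rs@[22:19]=0x7 ⇒ sp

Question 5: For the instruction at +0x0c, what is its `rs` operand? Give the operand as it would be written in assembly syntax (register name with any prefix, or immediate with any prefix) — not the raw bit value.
r9

+0x0c: 00 00 48 6f ⇒ word 0x6f480000 (little)
  top 5b → 0xd → xor [RR]
  rd@[26:23]=0xe ⇒ r14
  rs@[22:19]=0x9 ⇒ r9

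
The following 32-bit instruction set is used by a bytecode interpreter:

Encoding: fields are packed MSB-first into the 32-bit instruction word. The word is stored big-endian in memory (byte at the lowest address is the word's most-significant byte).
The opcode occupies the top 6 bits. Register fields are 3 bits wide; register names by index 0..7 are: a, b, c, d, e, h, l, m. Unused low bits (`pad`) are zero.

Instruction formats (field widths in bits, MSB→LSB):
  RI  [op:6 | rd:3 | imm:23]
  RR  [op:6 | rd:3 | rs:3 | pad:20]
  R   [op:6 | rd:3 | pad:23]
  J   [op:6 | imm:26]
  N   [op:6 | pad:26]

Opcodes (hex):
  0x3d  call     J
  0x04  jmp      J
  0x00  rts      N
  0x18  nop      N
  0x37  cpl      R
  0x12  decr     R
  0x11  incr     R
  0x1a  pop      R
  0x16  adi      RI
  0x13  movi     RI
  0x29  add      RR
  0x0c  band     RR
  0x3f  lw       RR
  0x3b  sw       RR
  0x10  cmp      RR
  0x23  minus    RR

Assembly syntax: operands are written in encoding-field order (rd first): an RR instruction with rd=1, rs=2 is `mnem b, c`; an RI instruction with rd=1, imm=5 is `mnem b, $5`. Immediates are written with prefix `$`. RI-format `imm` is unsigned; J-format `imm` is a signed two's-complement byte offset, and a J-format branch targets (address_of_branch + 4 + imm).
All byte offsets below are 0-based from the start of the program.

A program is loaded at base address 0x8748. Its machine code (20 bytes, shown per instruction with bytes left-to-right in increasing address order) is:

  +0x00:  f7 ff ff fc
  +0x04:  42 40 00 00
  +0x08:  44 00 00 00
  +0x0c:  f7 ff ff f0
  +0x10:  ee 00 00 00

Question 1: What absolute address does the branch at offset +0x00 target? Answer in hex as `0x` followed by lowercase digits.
0x8748

+0x00: f7 ff ff fc ⇒ word 0xf7fffffc (big)
  op=0xf7fffffc>>26=0x3d ⇒ call (J)
  imm: (w>>0)&0x3ffffff=0x3fffffc (s26→-4) → $-4
  target = base 0x8748 + off 0x00 + 4 + imm -4 = 0x8748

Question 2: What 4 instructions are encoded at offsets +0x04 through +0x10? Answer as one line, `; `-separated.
[04] 42 40 00 00 → 0x42400000
  opcode bits[31:26]=0x10: cmp/RR
  rd@[25:23]=0x4 ⇒ e
  rs@[22:20]=0x4 ⇒ e
[08] 44 00 00 00 → 0x44000000
  opcode bits[31:26]=0x11: incr/R
  rd@[25:23]=0x0 ⇒ a
[0c] f7 ff ff f0 → 0xf7fffff0
  opcode bits[31:26]=0x3d: call/J
  imm@[25:0]=0x3fffff0 (s26→-16) ⇒ $-16
[10] ee 00 00 00 → 0xee000000
  opcode bits[31:26]=0x3b: sw/RR
  rd@[25:23]=0x4 ⇒ e
  rs@[22:20]=0x0 ⇒ a

cmp e, e; incr a; call $-16; sw e, a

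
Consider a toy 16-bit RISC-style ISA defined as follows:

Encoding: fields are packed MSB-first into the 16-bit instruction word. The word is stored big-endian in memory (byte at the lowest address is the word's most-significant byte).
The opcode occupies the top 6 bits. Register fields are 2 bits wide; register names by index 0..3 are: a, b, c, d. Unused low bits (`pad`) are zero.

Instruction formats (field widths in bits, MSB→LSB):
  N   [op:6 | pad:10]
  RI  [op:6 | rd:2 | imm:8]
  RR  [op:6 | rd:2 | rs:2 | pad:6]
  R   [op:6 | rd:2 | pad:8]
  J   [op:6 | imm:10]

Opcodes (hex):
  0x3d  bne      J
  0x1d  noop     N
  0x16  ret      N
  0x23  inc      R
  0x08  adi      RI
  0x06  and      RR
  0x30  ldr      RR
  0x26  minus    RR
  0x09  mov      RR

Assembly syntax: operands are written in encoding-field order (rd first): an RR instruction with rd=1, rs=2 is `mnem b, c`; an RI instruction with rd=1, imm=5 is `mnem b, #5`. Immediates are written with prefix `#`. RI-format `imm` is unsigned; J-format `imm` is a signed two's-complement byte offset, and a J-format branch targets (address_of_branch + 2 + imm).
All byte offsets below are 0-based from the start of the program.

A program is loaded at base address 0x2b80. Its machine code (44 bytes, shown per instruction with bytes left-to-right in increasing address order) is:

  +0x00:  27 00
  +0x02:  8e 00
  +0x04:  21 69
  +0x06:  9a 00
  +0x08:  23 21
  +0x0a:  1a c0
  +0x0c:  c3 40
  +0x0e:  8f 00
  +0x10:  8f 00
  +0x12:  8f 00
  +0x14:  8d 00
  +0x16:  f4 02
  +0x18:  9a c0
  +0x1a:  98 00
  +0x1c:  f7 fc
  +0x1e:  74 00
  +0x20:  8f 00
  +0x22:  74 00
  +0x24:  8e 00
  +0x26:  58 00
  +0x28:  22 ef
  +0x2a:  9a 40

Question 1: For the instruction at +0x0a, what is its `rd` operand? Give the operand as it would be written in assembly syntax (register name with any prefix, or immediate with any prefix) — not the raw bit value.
+0x0a: 1a c0 ⇒ word 0x1ac0 (big)
  top 6b → 0x6 → and [RR]
  rd: (w>>8)&0x3=0x2 → c
  rs: (w>>6)&0x3=0x3 → d

c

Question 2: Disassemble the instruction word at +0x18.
+0x18: 9a c0 ⇒ word 0x9ac0 (big)
  opcode bits[15:10]=0x26: minus/RR
  [9:8] rd=2 = c
  [7:6] rs=3 = d

minus c, d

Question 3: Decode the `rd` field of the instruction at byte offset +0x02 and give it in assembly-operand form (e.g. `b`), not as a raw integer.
c

@+02  big-endian(8e 00) = 0x8e00
  op=0x8e00>>10=0x23 ⇒ inc (R)
  rd@[9:8]=0x2 ⇒ c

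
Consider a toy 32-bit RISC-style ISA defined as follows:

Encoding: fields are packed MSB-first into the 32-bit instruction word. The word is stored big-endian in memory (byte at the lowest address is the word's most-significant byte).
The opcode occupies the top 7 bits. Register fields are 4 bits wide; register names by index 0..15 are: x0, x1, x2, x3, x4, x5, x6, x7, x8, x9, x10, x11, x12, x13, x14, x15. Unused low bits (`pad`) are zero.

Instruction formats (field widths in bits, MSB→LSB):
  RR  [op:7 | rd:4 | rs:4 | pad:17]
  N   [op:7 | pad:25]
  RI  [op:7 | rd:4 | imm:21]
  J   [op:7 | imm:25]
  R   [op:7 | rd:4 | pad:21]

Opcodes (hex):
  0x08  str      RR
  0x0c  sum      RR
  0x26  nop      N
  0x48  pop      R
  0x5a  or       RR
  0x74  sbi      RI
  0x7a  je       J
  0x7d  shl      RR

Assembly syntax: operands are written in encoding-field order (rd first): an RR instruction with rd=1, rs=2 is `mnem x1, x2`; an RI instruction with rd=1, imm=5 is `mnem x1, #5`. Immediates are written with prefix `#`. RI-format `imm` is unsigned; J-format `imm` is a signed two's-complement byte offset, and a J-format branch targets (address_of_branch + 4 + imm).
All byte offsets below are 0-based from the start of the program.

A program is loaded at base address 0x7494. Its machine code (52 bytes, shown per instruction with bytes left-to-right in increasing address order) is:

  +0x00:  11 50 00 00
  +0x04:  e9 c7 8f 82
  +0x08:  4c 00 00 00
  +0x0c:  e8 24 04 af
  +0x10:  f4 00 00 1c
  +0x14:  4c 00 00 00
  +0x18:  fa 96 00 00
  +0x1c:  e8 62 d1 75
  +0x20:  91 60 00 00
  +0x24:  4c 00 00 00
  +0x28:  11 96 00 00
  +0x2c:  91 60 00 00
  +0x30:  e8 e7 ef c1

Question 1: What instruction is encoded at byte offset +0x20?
pop x11

[20] 91 60 00 00 → 0x91600000
  opcode bits[31:25]=0x48: pop/R
  rd@[24:21]=0xb ⇒ x11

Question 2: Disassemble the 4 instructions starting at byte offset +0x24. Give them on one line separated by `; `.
nop; str x12, x11; pop x11; sbi x7, #520129

+0x24: 4c 00 00 00 ⇒ word 0x4c000000 (big)
  opcode bits[31:25]=0x26: nop/N
+0x28: 11 96 00 00 ⇒ word 0x11960000 (big)
  opcode bits[31:25]=0x8: str/RR
  rd@[24:21]=0xc ⇒ x12
  rs@[20:17]=0xb ⇒ x11
+0x2c: 91 60 00 00 ⇒ word 0x91600000 (big)
  opcode bits[31:25]=0x48: pop/R
  rd@[24:21]=0xb ⇒ x11
+0x30: e8 e7 ef c1 ⇒ word 0xe8e7efc1 (big)
  opcode bits[31:25]=0x74: sbi/RI
  rd@[24:21]=0x7 ⇒ x7
  imm@[20:0]=0x7efc1 ⇒ #520129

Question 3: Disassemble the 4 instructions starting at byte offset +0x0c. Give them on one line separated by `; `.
+0x0c: e8 24 04 af ⇒ word 0xe82404af (big)
  top 7b → 0x74 → sbi [RI]
  rd@[24:21]=0x1 ⇒ x1
  imm@[20:0]=0x404af ⇒ #263343
+0x10: f4 00 00 1c ⇒ word 0xf400001c (big)
  top 7b → 0x7a → je [J]
  imm@[24:0]=0x1c ⇒ #28
+0x14: 4c 00 00 00 ⇒ word 0x4c000000 (big)
  top 7b → 0x26 → nop [N]
+0x18: fa 96 00 00 ⇒ word 0xfa960000 (big)
  top 7b → 0x7d → shl [RR]
  rd@[24:21]=0x4 ⇒ x4
  rs@[20:17]=0xb ⇒ x11

sbi x1, #263343; je #28; nop; shl x4, x11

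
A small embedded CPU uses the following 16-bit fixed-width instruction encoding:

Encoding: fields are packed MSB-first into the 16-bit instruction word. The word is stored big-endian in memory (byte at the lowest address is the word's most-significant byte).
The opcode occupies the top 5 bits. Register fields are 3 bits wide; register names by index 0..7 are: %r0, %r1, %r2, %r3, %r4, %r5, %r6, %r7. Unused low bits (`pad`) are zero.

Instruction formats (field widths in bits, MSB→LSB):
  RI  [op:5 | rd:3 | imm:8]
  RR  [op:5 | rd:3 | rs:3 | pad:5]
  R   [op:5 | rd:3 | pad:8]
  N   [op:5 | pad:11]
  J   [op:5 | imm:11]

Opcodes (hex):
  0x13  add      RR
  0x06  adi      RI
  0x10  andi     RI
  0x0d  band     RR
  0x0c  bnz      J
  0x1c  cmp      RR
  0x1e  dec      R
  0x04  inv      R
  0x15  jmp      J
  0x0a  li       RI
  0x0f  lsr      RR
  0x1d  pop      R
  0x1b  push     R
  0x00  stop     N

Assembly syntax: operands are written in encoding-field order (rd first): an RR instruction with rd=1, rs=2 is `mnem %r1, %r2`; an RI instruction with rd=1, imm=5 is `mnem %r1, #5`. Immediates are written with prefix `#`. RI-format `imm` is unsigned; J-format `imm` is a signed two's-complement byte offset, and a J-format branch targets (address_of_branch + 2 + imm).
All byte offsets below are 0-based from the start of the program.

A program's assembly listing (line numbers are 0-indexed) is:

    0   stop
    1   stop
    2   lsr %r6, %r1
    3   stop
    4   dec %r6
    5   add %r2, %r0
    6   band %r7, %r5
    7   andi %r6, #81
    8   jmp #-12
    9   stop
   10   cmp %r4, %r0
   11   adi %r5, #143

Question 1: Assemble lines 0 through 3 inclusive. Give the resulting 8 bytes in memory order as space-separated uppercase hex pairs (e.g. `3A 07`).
00 00 00 00 7E 20 00 00

L0: stop op=0x0:5|pad=0:11 ⇒ 0x0000 ⇒ big 00 00
L1: stop op=0x0:5|pad=0:11 ⇒ 0x0000 ⇒ big 00 00
L2: lsr op=0xf:5|rd=6:3|rs=1:3|pad=0:5 ⇒ 0x7e20 ⇒ big 7e 20
L3: stop op=0x0:5|pad=0:11 ⇒ 0x0000 ⇒ big 00 00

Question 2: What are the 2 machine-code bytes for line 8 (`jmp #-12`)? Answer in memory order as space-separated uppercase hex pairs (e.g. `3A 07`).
L8: jmp op=0x15:5|imm=-12:11 ⇒ 0xaff4 ⇒ big af f4

AF F4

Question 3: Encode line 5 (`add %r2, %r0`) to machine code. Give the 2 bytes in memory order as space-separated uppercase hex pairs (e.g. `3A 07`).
9A 00

5. add fields op=0x13:5|rd=2:3|rs=0:3|pad=0:5 → word 9a00h → 9a 00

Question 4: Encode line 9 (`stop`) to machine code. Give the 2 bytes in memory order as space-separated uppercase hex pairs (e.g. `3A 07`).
00 00

line 9 (stop): pack op=0x0:5|pad=0:11 = 0x0000; big→ 00 00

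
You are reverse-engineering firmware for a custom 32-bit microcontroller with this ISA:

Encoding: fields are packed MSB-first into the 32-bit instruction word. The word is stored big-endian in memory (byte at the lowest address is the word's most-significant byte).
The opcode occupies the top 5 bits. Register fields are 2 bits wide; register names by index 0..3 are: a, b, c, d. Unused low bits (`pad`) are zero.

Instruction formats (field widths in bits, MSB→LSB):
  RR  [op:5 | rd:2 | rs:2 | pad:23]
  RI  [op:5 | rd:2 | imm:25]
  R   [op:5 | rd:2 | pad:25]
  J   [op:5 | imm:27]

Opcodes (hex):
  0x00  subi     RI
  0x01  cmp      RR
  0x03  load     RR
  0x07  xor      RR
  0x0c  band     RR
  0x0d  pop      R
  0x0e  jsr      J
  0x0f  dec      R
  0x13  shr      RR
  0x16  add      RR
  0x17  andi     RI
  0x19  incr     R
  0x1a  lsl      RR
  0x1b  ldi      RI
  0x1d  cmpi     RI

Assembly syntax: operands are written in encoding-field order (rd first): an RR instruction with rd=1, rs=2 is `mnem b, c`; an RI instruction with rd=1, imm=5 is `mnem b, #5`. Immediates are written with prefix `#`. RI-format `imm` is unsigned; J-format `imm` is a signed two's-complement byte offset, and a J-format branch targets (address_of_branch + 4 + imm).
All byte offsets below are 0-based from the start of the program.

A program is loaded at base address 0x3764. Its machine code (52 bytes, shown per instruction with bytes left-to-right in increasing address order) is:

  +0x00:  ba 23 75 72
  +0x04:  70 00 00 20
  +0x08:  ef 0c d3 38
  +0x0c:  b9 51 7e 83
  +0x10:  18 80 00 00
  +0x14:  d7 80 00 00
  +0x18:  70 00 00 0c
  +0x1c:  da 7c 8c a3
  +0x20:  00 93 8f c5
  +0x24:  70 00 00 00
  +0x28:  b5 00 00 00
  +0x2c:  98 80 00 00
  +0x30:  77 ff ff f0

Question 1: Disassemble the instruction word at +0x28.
add c, c

off 0x28: read b5 00 00 00 as big → 0xb5000000
  op=0xb5000000>>27=0x16 ⇒ add (RR)
  rd: (w>>25)&0x3=0x2 → c
  rs: (w>>23)&0x3=0x2 → c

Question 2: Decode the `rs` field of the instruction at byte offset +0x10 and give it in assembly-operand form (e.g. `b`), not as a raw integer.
off 0x10: read 18 80 00 00 as big → 0x18800000
  top 5b → 0x3 → load [RR]
  rd: (w>>25)&0x3=0x0 → a
  rs: (w>>23)&0x3=0x1 → b

b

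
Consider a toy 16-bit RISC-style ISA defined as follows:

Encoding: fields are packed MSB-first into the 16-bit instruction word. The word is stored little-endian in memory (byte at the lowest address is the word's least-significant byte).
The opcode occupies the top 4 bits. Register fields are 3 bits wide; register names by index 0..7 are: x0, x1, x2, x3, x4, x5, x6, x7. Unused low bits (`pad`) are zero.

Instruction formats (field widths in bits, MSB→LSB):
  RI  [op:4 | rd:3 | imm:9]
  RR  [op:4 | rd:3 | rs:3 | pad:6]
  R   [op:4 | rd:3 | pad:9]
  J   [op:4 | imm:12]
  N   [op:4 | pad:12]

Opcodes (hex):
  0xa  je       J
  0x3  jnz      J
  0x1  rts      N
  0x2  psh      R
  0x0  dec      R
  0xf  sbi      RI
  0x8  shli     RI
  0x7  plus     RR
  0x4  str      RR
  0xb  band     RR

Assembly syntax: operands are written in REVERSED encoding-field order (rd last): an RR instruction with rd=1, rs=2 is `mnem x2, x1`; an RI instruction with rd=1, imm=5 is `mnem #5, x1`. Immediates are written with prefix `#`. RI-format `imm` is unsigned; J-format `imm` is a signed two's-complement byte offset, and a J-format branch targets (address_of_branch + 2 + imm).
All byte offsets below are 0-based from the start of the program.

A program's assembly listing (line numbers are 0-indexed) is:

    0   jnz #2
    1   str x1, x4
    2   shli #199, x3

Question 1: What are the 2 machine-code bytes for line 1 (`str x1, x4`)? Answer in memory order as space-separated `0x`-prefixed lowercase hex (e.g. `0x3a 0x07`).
0x40 0x48

1. str fields op=0x4:4|rd=4:3|rs=1:3|pad=0:6 → word 4840h → 40 48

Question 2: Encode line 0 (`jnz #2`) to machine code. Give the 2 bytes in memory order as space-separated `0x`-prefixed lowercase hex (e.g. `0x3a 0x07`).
0x02 0x30

line 0 (jnz): pack op=0x3:4|imm=2:12 = 0x3002; little→ 02 30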